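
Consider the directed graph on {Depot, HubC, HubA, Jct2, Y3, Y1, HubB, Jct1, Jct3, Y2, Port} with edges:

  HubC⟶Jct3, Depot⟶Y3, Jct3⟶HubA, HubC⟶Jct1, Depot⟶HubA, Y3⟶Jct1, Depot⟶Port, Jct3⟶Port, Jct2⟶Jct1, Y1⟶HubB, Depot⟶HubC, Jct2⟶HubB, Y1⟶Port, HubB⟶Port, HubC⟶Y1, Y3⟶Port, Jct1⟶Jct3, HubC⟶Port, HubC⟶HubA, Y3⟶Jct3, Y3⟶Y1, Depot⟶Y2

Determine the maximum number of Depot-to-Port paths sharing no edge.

3

Assign every edge capacity 1; by Menger, the answer equals the max flow.
Path Depot→Port (+1); total 1.
Path Depot→HubC→Port (+1); total 2.
Path Depot→Y3→Port (+1); total 3.
No residual Depot→Port path; max flow = 3.
Certifying cut of size 3: {Depot→HubC, Depot→Port, Depot→Y3}.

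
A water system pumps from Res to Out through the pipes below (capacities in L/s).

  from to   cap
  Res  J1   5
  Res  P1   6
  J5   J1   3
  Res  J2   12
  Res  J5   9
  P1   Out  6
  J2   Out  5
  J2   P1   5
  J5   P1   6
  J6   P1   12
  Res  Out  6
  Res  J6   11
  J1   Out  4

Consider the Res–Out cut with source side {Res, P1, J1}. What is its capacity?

48

Edges leaving {Res, P1, J1}: Res→J5 (9), Res→J2 (12), Res→J6 (11), Res→Out (6), P1→Out (6), J1→Out (4).
Cut capacity = 9 + 12 + 11 + 6 + 6 + 4 = 48.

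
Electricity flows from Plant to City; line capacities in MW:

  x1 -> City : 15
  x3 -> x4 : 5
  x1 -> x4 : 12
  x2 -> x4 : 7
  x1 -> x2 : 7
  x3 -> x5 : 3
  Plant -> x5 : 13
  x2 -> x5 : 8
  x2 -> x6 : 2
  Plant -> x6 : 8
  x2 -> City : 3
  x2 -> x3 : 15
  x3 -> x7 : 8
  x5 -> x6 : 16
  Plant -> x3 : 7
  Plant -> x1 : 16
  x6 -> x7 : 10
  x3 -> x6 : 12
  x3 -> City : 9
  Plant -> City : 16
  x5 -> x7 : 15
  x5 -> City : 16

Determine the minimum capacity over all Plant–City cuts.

52

Augment Plant→City: bottleneck 16, flow now 16.
Augment Plant→x1→City: bottleneck 15, flow now 31.
Augment Plant→x3→City: bottleneck 7, flow now 38.
Augment Plant→x5→City: bottleneck 13, flow now 51.
Augment Plant→x1→x2→City: bottleneck 1, flow now 52.
No augmenting path remains; maximum flow = 52.
By max-flow min-cut, the minimum cut capacity equals the max flow.
In the residual graph, reachable from Plant: {Plant, x6, x7}.
Min-cut edges: Plant→x1 (16), Plant→x3 (7), Plant→x5 (13), Plant→City (16); capacity 16 + 7 + 13 + 16 = 52.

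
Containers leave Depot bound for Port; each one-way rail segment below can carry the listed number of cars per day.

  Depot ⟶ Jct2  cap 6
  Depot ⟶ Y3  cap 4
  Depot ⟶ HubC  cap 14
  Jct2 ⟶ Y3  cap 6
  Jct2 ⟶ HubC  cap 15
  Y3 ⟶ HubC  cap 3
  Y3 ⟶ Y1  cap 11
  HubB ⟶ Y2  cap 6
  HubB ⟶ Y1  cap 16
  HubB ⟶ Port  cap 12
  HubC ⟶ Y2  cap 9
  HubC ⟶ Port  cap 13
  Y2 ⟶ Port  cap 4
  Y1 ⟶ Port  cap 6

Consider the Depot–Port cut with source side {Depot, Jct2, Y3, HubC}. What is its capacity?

Edges leaving {Depot, Jct2, Y3, HubC}: Y3→Y1 (11), HubC→Y2 (9), HubC→Port (13).
Cut capacity = 11 + 9 + 13 = 33.

33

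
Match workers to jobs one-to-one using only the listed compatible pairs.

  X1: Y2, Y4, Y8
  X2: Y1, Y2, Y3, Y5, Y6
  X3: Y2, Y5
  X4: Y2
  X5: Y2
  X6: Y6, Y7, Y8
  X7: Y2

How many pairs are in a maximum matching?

5

Unit-capacity flow: source→left, listed edges, right→sink; max matching = max flow.
Augmenting path X1→Y2 (+1); matched 1.
Augmenting path X2→Y1 (+1); matched 2.
Augmenting path X3→Y5 (+1); matched 3.
Augmenting path X6→Y6 (+1); matched 4.
Augmenting path X4→Y2→X1→Y4 (+1); matched 5.
No augmenting path remains; maximum matching = 5.
König certificate: {X1, X2, X3, X6, Y2} is a vertex cover of size 5 (every listed pair touches it), so no matching can be larger.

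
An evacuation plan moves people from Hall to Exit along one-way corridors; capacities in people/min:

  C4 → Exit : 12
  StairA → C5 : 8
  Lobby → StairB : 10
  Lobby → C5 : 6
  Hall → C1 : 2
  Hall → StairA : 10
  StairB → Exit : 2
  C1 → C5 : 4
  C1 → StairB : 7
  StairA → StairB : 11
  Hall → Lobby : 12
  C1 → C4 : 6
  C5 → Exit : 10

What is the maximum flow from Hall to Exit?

14

Augment Hall→Lobby→C5→Exit: bottleneck 6, flow now 6.
Augment Hall→Lobby→StairB→Exit: bottleneck 2, flow now 8.
Augment Hall→StairA→C5→Exit: bottleneck 4, flow now 12.
Augment Hall→C1→C4→Exit: bottleneck 2, flow now 14.
No augmenting path remains; maximum flow = 14.
In the residual graph, reachable from Hall: {Hall, Lobby, StairA, C5, StairB}.
Min-cut edges: Hall→C1 (2), C5→Exit (10), StairB→Exit (2); capacity 2 + 10 + 2 = 14.
This cut is saturated, so no flow can exceed 14.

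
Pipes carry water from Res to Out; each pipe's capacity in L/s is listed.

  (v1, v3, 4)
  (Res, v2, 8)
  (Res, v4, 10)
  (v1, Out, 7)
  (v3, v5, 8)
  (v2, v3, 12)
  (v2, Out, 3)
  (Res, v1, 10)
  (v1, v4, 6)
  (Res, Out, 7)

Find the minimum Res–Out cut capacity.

Augment Res→Out: bottleneck 7, flow now 7.
Augment Res→v1→Out: bottleneck 7, flow now 14.
Augment Res→v2→Out: bottleneck 3, flow now 17.
No augmenting path remains; maximum flow = 17.
By max-flow min-cut, the minimum cut capacity equals the max flow.
In the residual graph, reachable from Res: {Res, v1, v2, v3, v4, v5}.
Min-cut edges: Res→Out (7), v1→Out (7), v2→Out (3); capacity 7 + 7 + 3 = 17.

17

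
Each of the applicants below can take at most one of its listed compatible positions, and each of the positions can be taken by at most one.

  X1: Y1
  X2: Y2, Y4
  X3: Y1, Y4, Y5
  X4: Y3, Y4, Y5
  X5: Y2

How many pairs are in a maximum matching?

5

Unit-capacity flow: source→left, listed edges, right→sink; max matching = max flow.
Augmenting path X1→Y1 (+1); matched 1.
Augmenting path X2→Y2 (+1); matched 2.
Augmenting path X3→Y4 (+1); matched 3.
Augmenting path X4→Y3 (+1); matched 4.
Augmenting path X5→Y2→X2→Y4→X3→Y5 (+1); matched 5.
No augmenting path remains; maximum matching = 5.
König certificate: {X1, X2, X3, X4, X5} is a vertex cover of size 5 (every listed pair touches it), so no matching can be larger.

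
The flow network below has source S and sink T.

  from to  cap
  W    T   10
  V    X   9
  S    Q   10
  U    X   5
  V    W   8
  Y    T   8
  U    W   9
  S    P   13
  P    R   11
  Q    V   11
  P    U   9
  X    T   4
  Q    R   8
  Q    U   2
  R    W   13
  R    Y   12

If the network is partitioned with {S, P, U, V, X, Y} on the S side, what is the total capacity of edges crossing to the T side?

Edges leaving {S, P, U, V, X, Y}: S→Q (10), P→R (11), U→W (9), V→W (8), X→T (4), Y→T (8).
Cut capacity = 10 + 11 + 9 + 8 + 4 + 8 = 50.

50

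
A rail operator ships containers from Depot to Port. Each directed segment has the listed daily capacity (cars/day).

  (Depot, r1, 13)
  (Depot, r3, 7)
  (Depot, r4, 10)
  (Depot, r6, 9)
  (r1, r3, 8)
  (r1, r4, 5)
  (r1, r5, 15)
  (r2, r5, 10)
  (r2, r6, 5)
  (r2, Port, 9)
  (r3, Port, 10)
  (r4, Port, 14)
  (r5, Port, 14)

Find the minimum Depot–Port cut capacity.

30

Augment Depot→r3→Port: bottleneck 7, flow now 7.
Augment Depot→r4→Port: bottleneck 10, flow now 17.
Augment Depot→r1→r3→Port: bottleneck 3, flow now 20.
Augment Depot→r1→r4→Port: bottleneck 4, flow now 24.
Augment Depot→r1→r5→Port: bottleneck 6, flow now 30.
No augmenting path remains; maximum flow = 30.
By max-flow min-cut, the minimum cut capacity equals the max flow.
In the residual graph, reachable from Depot: {Depot, r6}.
Min-cut edges: Depot→r1 (13), Depot→r3 (7), Depot→r4 (10); capacity 13 + 7 + 10 = 30.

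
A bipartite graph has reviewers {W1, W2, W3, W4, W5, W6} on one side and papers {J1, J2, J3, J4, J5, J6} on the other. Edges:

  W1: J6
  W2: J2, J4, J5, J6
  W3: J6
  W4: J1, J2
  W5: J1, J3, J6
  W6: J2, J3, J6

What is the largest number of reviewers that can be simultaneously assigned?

5

Unit-capacity flow: source→left, listed edges, right→sink; max matching = max flow.
Augmenting path W1→J6 (+1); matched 1.
Augmenting path W2→J2 (+1); matched 2.
Augmenting path W4→J1 (+1); matched 3.
Augmenting path W5→J3 (+1); matched 4.
Augmenting path W6→J2→W2→J4 (+1); matched 5.
No augmenting path remains; maximum matching = 5.
König certificate: {W2, W4, W5, W6, J6} is a vertex cover of size 5 (every listed pair touches it), so no matching can be larger.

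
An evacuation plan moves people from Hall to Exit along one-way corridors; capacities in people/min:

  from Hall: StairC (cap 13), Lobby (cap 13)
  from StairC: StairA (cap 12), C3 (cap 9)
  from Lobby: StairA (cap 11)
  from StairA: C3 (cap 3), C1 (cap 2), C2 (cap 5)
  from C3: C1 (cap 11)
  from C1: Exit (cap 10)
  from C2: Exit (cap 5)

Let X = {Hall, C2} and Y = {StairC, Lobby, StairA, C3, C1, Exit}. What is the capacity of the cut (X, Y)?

Edges leaving {Hall, C2}: Hall→StairC (13), Hall→Lobby (13), C2→Exit (5).
Cut capacity = 13 + 13 + 5 = 31.

31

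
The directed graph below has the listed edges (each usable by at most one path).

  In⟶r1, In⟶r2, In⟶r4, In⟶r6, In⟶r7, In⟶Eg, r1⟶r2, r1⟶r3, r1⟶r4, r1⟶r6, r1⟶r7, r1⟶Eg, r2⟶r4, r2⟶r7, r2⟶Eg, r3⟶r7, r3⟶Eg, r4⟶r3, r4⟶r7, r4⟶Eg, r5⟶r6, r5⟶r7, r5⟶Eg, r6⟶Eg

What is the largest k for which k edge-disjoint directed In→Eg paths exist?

5

Assign every edge capacity 1; by Menger, the answer equals the max flow.
Path In→Eg (+1); total 1.
Path In→r1→Eg (+1); total 2.
Path In→r2→Eg (+1); total 3.
Path In→r4→Eg (+1); total 4.
Path In→r6→Eg (+1); total 5.
No residual In→Eg path; max flow = 5.
Certifying cut of size 5: {In→Eg, In→r1, In→r2, In→r4, In→r6}.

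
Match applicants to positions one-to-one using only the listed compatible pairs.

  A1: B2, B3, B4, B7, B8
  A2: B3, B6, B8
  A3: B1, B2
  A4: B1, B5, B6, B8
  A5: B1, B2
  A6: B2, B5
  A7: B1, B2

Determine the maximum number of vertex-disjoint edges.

Unit-capacity flow: source→left, listed edges, right→sink; max matching = max flow.
Augmenting path A1→B2 (+1); matched 1.
Augmenting path A2→B3 (+1); matched 2.
Augmenting path A3→B1 (+1); matched 3.
Augmenting path A4→B5 (+1); matched 4.
Augmenting path A5→B2→A1→B4 (+1); matched 5.
Augmenting path A6→B5→A4→B6 (+1); matched 6.
No augmenting path remains; maximum matching = 6.
König certificate: {A1, A2, A4, A6, B1, B2} is a vertex cover of size 6 (every listed pair touches it), so no matching can be larger.

6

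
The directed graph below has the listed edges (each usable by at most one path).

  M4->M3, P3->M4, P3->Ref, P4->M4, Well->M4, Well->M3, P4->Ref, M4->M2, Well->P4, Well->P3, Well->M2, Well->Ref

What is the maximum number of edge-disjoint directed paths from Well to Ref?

Assign every edge capacity 1; by Menger, the answer equals the max flow.
Path Well→Ref (+1); total 1.
Path Well→P3→Ref (+1); total 2.
Path Well→P4→Ref (+1); total 3.
No residual Well→Ref path; max flow = 3.
Certifying cut of size 3: {Well→P3, Well→P4, Well→Ref}.

3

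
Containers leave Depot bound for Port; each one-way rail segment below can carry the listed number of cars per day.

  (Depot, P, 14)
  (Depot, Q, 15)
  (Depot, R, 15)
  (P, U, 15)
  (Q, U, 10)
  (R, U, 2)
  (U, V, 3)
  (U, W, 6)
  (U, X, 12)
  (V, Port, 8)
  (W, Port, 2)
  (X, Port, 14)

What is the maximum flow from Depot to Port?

Augment Depot→P→U→V→Port: bottleneck 3, flow now 3.
Augment Depot→P→U→W→Port: bottleneck 2, flow now 5.
Augment Depot→P→U→X→Port: bottleneck 9, flow now 14.
Augment Depot→Q→U→X→Port: bottleneck 3, flow now 17.
No augmenting path remains; maximum flow = 17.
In the residual graph, reachable from Depot: {Depot, P, Q, R, U, W}.
Min-cut edges: U→V (3), U→X (12), W→Port (2); capacity 3 + 12 + 2 = 17.
This cut is saturated, so no flow can exceed 17.

17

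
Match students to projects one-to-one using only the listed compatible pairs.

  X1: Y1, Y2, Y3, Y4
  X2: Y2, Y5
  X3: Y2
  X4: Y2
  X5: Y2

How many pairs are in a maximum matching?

3

Unit-capacity flow: source→left, listed edges, right→sink; max matching = max flow.
Augmenting path X1→Y1 (+1); matched 1.
Augmenting path X2→Y2 (+1); matched 2.
Augmenting path X3→Y2→X2→Y5 (+1); matched 3.
No augmenting path remains; maximum matching = 3.
König certificate: {X1, X2, Y2} is a vertex cover of size 3 (every listed pair touches it), so no matching can be larger.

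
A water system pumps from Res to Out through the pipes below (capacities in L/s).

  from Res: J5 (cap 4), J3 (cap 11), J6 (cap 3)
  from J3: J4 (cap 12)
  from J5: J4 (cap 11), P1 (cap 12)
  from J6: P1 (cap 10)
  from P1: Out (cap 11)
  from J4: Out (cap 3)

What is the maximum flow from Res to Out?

10

Augment Res→J3→J4→Out: bottleneck 3, flow now 3.
Augment Res→J5→P1→Out: bottleneck 4, flow now 7.
Augment Res→J6→P1→Out: bottleneck 3, flow now 10.
No augmenting path remains; maximum flow = 10.
In the residual graph, reachable from Res: {Res, J3, J4}.
Min-cut edges: Res→J5 (4), Res→J6 (3), J4→Out (3); capacity 4 + 3 + 3 = 10.
This cut is saturated, so no flow can exceed 10.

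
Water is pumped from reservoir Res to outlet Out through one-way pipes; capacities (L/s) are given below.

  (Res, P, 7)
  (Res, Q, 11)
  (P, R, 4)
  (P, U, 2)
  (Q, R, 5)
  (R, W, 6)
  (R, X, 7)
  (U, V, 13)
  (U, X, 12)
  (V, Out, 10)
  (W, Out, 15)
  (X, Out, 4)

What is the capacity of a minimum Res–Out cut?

11

Augment Res→P→R→W→Out: bottleneck 4, flow now 4.
Augment Res→P→U→V→Out: bottleneck 2, flow now 6.
Augment Res→Q→R→W→Out: bottleneck 2, flow now 8.
Augment Res→Q→R→X→Out: bottleneck 3, flow now 11.
No augmenting path remains; maximum flow = 11.
By max-flow min-cut, the minimum cut capacity equals the max flow.
In the residual graph, reachable from Res: {Res, P, Q}.
Min-cut edges: P→R (4), P→U (2), Q→R (5); capacity 4 + 2 + 5 = 11.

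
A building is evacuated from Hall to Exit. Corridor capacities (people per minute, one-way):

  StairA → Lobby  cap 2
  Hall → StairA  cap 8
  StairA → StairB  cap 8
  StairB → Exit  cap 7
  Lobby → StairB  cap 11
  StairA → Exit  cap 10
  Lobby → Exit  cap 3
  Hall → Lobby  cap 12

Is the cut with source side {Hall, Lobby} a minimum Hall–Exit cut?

Given cut capacity: 8 + 11 + 3 = 22.
Augment Hall→StairA→Exit: bottleneck 8, flow now 8.
Augment Hall→Lobby→Exit: bottleneck 3, flow now 11.
Augment Hall→Lobby→StairB→Exit: bottleneck 7, flow now 18.
No augmenting path remains; maximum flow = 18.
In the residual graph, reachable from Hall: {Hall, Lobby, StairB}.
Min-cut edges: Hall→StairA (8), Lobby→Exit (3), StairB→Exit (7); capacity 8 + 3 + 7 = 18.
Cut capacity 22 exceeds the max flow 18, so it is not minimum.

No — its capacity is 22, but the minimum cut has capacity 18.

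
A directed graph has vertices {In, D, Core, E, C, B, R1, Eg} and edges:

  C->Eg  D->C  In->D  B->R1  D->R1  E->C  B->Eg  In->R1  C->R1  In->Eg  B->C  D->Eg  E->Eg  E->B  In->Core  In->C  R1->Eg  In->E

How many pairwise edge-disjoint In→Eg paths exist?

5

Assign every edge capacity 1; by Menger, the answer equals the max flow.
Path In→Eg (+1); total 1.
Path In→D→Eg (+1); total 2.
Path In→E→Eg (+1); total 3.
Path In→C→Eg (+1); total 4.
Path In→R1→Eg (+1); total 5.
No residual In→Eg path; max flow = 5.
Certifying cut of size 5: {In→C, In→D, In→E, In→Eg, In→R1}.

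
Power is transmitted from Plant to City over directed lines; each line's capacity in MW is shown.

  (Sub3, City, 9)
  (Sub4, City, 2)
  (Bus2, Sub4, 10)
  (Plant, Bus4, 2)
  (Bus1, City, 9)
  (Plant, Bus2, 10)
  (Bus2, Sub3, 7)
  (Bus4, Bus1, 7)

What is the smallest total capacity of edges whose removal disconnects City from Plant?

Augment Plant→Bus4→Bus1→City: bottleneck 2, flow now 2.
Augment Plant→Bus2→Sub3→City: bottleneck 7, flow now 9.
Augment Plant→Bus2→Sub4→City: bottleneck 2, flow now 11.
No augmenting path remains; maximum flow = 11.
By max-flow min-cut, the minimum cut capacity equals the max flow.
In the residual graph, reachable from Plant: {Plant, Bus2, Sub4}.
Min-cut edges: Plant→Bus4 (2), Bus2→Sub3 (7), Sub4→City (2); capacity 2 + 7 + 2 = 11.

11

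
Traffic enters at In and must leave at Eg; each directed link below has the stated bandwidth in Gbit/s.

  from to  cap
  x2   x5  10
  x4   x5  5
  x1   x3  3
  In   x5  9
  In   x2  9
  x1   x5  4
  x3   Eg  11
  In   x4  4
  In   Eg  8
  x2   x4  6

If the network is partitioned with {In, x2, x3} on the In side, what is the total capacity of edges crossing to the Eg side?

Edges leaving {In, x2, x3}: In→x4 (4), In→x5 (9), In→Eg (8), x2→x4 (6), x2→x5 (10), x3→Eg (11).
Cut capacity = 4 + 9 + 8 + 6 + 10 + 11 = 48.

48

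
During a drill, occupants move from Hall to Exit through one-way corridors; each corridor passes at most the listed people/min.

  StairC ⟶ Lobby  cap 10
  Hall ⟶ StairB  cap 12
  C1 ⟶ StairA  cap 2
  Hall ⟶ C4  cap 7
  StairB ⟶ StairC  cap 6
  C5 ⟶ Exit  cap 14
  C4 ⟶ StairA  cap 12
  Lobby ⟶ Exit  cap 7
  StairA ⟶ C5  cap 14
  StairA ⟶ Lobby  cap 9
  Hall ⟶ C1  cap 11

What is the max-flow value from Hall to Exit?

15

Augment Hall→StairB→StairC→Lobby→Exit: bottleneck 6, flow now 6.
Augment Hall→C4→StairA→Lobby→Exit: bottleneck 1, flow now 7.
Augment Hall→C4→StairA→C5→Exit: bottleneck 6, flow now 13.
Augment Hall→C1→StairA→C5→Exit: bottleneck 2, flow now 15.
No augmenting path remains; maximum flow = 15.
In the residual graph, reachable from Hall: {Hall, StairB, C1}.
Min-cut edges: Hall→C4 (7), StairB→StairC (6), C1→StairA (2); capacity 7 + 6 + 2 = 15.
This cut is saturated, so no flow can exceed 15.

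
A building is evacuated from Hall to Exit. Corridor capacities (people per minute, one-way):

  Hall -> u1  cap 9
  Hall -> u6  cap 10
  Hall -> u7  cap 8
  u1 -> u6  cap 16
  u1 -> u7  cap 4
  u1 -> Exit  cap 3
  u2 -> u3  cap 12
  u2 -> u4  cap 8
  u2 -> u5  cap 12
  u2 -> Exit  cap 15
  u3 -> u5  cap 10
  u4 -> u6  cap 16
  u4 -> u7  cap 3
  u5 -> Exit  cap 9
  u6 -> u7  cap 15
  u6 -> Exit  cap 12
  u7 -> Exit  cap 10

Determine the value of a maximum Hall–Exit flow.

Augment Hall→u1→Exit: bottleneck 3, flow now 3.
Augment Hall→u6→Exit: bottleneck 10, flow now 13.
Augment Hall→u7→Exit: bottleneck 8, flow now 21.
Augment Hall→u1→u6→Exit: bottleneck 2, flow now 23.
Augment Hall→u1→u7→Exit: bottleneck 2, flow now 25.
No augmenting path remains; maximum flow = 25.
In the residual graph, reachable from Hall: {Hall, u1, u6, u7}.
Min-cut edges: u1→Exit (3), u6→Exit (12), u7→Exit (10); capacity 3 + 12 + 10 = 25.
This cut is saturated, so no flow can exceed 25.

25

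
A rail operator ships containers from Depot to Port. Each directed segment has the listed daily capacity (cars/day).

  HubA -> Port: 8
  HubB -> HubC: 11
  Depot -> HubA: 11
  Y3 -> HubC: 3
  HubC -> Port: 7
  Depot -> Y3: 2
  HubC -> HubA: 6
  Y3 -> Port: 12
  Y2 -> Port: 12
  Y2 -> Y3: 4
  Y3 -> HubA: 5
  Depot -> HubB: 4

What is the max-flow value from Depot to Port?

14

Augment Depot→Y3→Port: bottleneck 2, flow now 2.
Augment Depot→HubA→Port: bottleneck 8, flow now 10.
Augment Depot→HubB→HubC→Port: bottleneck 4, flow now 14.
No augmenting path remains; maximum flow = 14.
In the residual graph, reachable from Depot: {Depot, HubA}.
Min-cut edges: Depot→HubB (4), Depot→Y3 (2), HubA→Port (8); capacity 4 + 2 + 8 = 14.
This cut is saturated, so no flow can exceed 14.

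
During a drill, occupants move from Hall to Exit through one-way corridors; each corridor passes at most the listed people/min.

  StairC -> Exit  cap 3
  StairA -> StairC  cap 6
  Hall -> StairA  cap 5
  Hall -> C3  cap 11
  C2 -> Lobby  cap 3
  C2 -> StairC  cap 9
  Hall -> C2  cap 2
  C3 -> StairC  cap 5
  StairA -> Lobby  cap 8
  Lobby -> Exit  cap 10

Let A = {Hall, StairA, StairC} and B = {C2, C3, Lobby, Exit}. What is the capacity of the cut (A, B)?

Edges leaving {Hall, StairA, StairC}: Hall→C2 (2), Hall→C3 (11), StairA→Lobby (8), StairC→Exit (3).
Cut capacity = 2 + 11 + 8 + 3 = 24.

24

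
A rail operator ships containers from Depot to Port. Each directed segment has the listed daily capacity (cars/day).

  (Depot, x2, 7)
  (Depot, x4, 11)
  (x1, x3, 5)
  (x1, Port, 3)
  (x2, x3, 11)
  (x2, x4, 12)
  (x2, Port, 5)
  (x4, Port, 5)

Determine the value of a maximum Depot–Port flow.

Augment Depot→x2→Port: bottleneck 5, flow now 5.
Augment Depot→x4→Port: bottleneck 5, flow now 10.
No augmenting path remains; maximum flow = 10.
In the residual graph, reachable from Depot: {Depot, x2, x3, x4}.
Min-cut edges: x2→Port (5), x4→Port (5); capacity 5 + 5 = 10.
This cut is saturated, so no flow can exceed 10.

10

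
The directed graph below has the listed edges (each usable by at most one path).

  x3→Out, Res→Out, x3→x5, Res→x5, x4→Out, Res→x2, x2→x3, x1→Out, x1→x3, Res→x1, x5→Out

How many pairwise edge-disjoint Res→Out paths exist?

4

Assign every edge capacity 1; by Menger, the answer equals the max flow.
Path Res→Out (+1); total 1.
Path Res→x1→Out (+1); total 2.
Path Res→x5→Out (+1); total 3.
Path Res→x2→x3→Out (+1); total 4.
No residual Res→Out path; max flow = 4.
Certifying cut of size 4: {Res→Out, Res→x1, Res→x2, Res→x5}.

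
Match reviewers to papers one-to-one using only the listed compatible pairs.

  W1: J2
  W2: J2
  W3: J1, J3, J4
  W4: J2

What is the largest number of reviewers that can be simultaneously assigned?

2

Unit-capacity flow: source→left, listed edges, right→sink; max matching = max flow.
Augmenting path W1→J2 (+1); matched 1.
Augmenting path W3→J1 (+1); matched 2.
No augmenting path remains; maximum matching = 2.
König certificate: {W3, J2} is a vertex cover of size 2 (every listed pair touches it), so no matching can be larger.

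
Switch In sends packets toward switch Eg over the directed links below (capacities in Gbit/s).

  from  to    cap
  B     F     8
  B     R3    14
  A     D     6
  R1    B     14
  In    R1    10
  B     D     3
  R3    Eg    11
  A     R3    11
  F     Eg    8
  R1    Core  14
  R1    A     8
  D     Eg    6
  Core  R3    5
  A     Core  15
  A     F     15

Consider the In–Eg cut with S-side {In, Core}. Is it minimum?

Given cut capacity: 10 + 5 = 15.
Augment In→R1→A→F→Eg: bottleneck 8, flow now 8.
Augment In→R1→B→D→Eg: bottleneck 2, flow now 10.
No augmenting path remains; maximum flow = 10.
In the residual graph, reachable from In: {In}.
Min-cut edges: In→R1 (10); capacity 10 = 10.
Cut capacity 15 exceeds the max flow 10, so it is not minimum.

No — its capacity is 15, but the minimum cut has capacity 10.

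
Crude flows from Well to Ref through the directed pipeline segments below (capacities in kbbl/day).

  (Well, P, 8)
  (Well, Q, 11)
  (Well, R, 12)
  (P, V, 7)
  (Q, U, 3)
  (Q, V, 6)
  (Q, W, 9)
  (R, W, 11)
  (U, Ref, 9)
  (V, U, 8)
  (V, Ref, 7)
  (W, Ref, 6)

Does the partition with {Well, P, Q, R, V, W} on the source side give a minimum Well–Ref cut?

No — its capacity is 24, but the minimum cut has capacity 22.

Given cut capacity: 3 + 8 + 7 + 6 = 24.
Augment Well→P→V→Ref: bottleneck 7, flow now 7.
Augment Well→Q→U→Ref: bottleneck 3, flow now 10.
Augment Well→Q→W→Ref: bottleneck 6, flow now 16.
Augment Well→Q→V→U→Ref: bottleneck 2, flow now 18.
Augment Well→R→W→Q→V→U→Ref: bottleneck 4, flow now 22. (uses reverse residual edge)
No augmenting path remains; maximum flow = 22.
In the residual graph, reachable from Well: {Well, P, Q, R, W}.
Min-cut edges: P→V (7), Q→U (3), Q→V (6), W→Ref (6); capacity 7 + 3 + 6 + 6 = 22.
Cut capacity 24 exceeds the max flow 22, so it is not minimum.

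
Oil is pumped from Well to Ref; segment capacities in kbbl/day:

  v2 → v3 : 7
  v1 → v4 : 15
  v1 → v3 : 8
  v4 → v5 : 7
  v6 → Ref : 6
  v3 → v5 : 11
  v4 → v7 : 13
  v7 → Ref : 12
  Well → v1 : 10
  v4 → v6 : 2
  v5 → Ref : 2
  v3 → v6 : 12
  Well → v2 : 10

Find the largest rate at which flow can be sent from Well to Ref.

Augment Well→v1→v3→v5→Ref: bottleneck 2, flow now 2.
Augment Well→v1→v3→v6→Ref: bottleneck 6, flow now 8.
Augment Well→v1→v4→v7→Ref: bottleneck 2, flow now 10.
Augment Well→v2→v3→v1→v4→v7→Ref: bottleneck 7, flow now 17. (uses reverse residual edge)
No augmenting path remains; maximum flow = 17.
In the residual graph, reachable from Well: {Well, v2}.
Min-cut edges: Well→v1 (10), v2→v3 (7); capacity 10 + 7 = 17.
This cut is saturated, so no flow can exceed 17.

17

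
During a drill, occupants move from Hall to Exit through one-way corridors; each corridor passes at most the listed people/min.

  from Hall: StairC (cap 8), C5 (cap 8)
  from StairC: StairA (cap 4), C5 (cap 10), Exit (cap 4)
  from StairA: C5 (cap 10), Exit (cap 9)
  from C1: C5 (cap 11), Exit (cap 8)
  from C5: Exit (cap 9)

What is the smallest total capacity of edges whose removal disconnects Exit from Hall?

Augment Hall→StairC→Exit: bottleneck 4, flow now 4.
Augment Hall→C5→Exit: bottleneck 8, flow now 12.
Augment Hall→StairC→StairA→Exit: bottleneck 4, flow now 16.
No augmenting path remains; maximum flow = 16.
By max-flow min-cut, the minimum cut capacity equals the max flow.
In the residual graph, reachable from Hall: {Hall}.
Min-cut edges: Hall→StairC (8), Hall→C5 (8); capacity 8 + 8 = 16.

16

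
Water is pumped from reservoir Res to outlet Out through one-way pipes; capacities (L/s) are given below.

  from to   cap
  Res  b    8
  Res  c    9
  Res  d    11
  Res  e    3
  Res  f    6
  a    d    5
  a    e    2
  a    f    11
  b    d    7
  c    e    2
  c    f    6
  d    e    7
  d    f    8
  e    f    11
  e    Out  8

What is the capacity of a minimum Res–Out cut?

8

Augment Res→e→Out: bottleneck 3, flow now 3.
Augment Res→c→e→Out: bottleneck 2, flow now 5.
Augment Res→d→e→Out: bottleneck 3, flow now 8.
No augmenting path remains; maximum flow = 8.
By max-flow min-cut, the minimum cut capacity equals the max flow.
In the residual graph, reachable from Res: {Res, b, c, d, e, f}.
Min-cut edges: e→Out (8); capacity 8 = 8.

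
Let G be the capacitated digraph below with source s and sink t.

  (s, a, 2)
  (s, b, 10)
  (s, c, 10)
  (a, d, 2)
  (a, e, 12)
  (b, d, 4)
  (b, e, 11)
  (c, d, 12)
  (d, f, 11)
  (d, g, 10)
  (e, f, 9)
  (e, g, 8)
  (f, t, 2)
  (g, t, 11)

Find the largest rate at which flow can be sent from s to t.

13

Augment s→a→d→f→t: bottleneck 2, flow now 2.
Augment s→b→d→g→t: bottleneck 4, flow now 6.
Augment s→b→e→g→t: bottleneck 6, flow now 12.
Augment s→c→d→g→t: bottleneck 1, flow now 13.
No augmenting path remains; maximum flow = 13.
In the residual graph, reachable from s: {s, a, b, c, d, e, f, g}.
Min-cut edges: f→t (2), g→t (11); capacity 2 + 11 = 13.
This cut is saturated, so no flow can exceed 13.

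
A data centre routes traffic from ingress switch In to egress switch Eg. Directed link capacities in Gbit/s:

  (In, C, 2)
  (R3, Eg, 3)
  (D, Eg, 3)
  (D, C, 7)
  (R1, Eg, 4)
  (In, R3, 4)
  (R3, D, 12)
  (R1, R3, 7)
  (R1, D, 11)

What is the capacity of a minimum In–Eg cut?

4

Augment In→R3→Eg: bottleneck 3, flow now 3.
Augment In→R3→D→Eg: bottleneck 1, flow now 4.
No augmenting path remains; maximum flow = 4.
By max-flow min-cut, the minimum cut capacity equals the max flow.
In the residual graph, reachable from In: {In, C}.
Min-cut edges: In→R3 (4); capacity 4 = 4.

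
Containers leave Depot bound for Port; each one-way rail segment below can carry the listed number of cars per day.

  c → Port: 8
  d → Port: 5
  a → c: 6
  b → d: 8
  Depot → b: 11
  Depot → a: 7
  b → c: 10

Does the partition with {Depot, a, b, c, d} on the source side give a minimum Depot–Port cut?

Yes — it is a minimum cut (capacity 13).

Given cut capacity: 8 + 5 = 13.
Augment Depot→a→c→Port: bottleneck 6, flow now 6.
Augment Depot→b→c→Port: bottleneck 2, flow now 8.
Augment Depot→b→d→Port: bottleneck 5, flow now 13.
No augmenting path remains; maximum flow = 13.
Cut capacity 13 equals the max flow, so it is a minimum cut.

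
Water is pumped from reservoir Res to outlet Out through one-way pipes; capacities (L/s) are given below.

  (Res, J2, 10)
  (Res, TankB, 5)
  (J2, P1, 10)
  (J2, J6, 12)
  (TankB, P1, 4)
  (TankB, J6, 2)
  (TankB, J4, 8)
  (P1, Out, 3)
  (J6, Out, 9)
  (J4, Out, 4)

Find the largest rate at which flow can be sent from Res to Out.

Augment Res→J2→P1→Out: bottleneck 3, flow now 3.
Augment Res→J2→J6→Out: bottleneck 7, flow now 10.
Augment Res→TankB→J6→Out: bottleneck 2, flow now 12.
Augment Res→TankB→J4→Out: bottleneck 3, flow now 15.
No augmenting path remains; maximum flow = 15.
In the residual graph, reachable from Res: {Res}.
Min-cut edges: Res→J2 (10), Res→TankB (5); capacity 10 + 5 = 15.
This cut is saturated, so no flow can exceed 15.

15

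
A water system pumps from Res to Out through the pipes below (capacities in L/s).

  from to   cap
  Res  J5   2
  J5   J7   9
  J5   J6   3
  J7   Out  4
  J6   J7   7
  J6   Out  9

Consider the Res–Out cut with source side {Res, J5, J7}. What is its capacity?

7

Edges leaving {Res, J5, J7}: J5→J6 (3), J7→Out (4).
Cut capacity = 3 + 4 = 7.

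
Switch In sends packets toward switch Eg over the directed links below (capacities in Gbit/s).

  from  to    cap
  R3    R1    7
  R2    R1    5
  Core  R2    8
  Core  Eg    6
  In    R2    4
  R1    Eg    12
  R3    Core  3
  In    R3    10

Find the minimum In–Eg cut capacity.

14

Augment In→R2→R1→Eg: bottleneck 4, flow now 4.
Augment In→R3→Core→Eg: bottleneck 3, flow now 7.
Augment In→R3→R1→Eg: bottleneck 7, flow now 14.
No augmenting path remains; maximum flow = 14.
By max-flow min-cut, the minimum cut capacity equals the max flow.
In the residual graph, reachable from In: {In}.
Min-cut edges: In→R2 (4), In→R3 (10); capacity 4 + 10 = 14.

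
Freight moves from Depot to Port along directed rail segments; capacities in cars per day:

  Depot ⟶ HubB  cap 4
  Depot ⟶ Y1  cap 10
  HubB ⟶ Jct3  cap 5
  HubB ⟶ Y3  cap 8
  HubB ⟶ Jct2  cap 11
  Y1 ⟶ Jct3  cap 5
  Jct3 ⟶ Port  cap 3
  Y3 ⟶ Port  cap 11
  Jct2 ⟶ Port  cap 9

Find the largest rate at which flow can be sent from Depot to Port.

7

Augment Depot→HubB→Jct3→Port: bottleneck 3, flow now 3.
Augment Depot→HubB→Y3→Port: bottleneck 1, flow now 4.
Augment Depot→Y1→Jct3→HubB→Y3→Port: bottleneck 3, flow now 7. (uses reverse residual edge)
No augmenting path remains; maximum flow = 7.
In the residual graph, reachable from Depot: {Depot, Y1, Jct3}.
Min-cut edges: Depot→HubB (4), Jct3→Port (3); capacity 4 + 3 = 7.
This cut is saturated, so no flow can exceed 7.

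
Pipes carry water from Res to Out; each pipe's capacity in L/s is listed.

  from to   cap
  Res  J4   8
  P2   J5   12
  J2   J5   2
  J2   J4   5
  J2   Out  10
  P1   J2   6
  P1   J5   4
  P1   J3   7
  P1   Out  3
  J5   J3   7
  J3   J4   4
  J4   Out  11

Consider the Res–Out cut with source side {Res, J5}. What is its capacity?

15

Edges leaving {Res, J5}: Res→J4 (8), J5→J3 (7).
Cut capacity = 8 + 7 = 15.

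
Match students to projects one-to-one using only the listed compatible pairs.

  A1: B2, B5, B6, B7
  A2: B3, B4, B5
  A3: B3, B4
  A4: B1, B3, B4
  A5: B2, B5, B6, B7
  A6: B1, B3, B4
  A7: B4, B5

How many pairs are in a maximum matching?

Unit-capacity flow: source→left, listed edges, right→sink; max matching = max flow.
Augmenting path A1→B2 (+1); matched 1.
Augmenting path A2→B3 (+1); matched 2.
Augmenting path A3→B4 (+1); matched 3.
Augmenting path A4→B1 (+1); matched 4.
Augmenting path A5→B5 (+1); matched 5.
Augmenting path A7→B5→A5→B6 (+1); matched 6.
No augmenting path remains; maximum matching = 6.
König certificate: {A1, A5, B1, B3, B4, B5} is a vertex cover of size 6 (every listed pair touches it), so no matching can be larger.

6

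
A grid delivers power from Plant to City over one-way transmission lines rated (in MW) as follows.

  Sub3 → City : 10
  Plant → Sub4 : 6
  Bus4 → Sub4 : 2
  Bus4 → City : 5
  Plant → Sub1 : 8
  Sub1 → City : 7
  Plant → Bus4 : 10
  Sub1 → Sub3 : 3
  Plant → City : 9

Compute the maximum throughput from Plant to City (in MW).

22

Augment Plant→City: bottleneck 9, flow now 9.
Augment Plant→Sub1→City: bottleneck 7, flow now 16.
Augment Plant→Bus4→City: bottleneck 5, flow now 21.
Augment Plant→Sub1→Sub3→City: bottleneck 1, flow now 22.
No augmenting path remains; maximum flow = 22.
In the residual graph, reachable from Plant: {Plant, Bus4, Sub4}.
Min-cut edges: Plant→Sub1 (8), Plant→City (9), Bus4→City (5); capacity 8 + 9 + 5 = 22.
This cut is saturated, so no flow can exceed 22.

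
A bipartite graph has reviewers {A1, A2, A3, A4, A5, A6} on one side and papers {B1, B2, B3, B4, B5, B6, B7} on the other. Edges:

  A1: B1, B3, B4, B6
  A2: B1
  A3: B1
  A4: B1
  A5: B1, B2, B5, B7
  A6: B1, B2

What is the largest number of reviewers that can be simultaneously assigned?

Unit-capacity flow: source→left, listed edges, right→sink; max matching = max flow.
Augmenting path A1→B1 (+1); matched 1.
Augmenting path A5→B2 (+1); matched 2.
Augmenting path A2→B1→A1→B3 (+1); matched 3.
Augmenting path A6→B2→A5→B5 (+1); matched 4.
No augmenting path remains; maximum matching = 4.
König certificate: {A1, A5, A6, B1} is a vertex cover of size 4 (every listed pair touches it), so no matching can be larger.

4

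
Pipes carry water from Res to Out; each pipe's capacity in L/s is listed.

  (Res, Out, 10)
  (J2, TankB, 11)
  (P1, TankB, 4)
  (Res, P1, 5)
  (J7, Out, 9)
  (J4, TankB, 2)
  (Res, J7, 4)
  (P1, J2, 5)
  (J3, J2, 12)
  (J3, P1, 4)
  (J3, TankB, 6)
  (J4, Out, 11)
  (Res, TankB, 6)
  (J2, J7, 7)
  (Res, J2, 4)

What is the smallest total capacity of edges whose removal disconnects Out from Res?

Augment Res→Out: bottleneck 10, flow now 10.
Augment Res→J7→Out: bottleneck 4, flow now 14.
Augment Res→J2→J7→Out: bottleneck 4, flow now 18.
Augment Res→P1→J2→J7→Out: bottleneck 1, flow now 19.
No augmenting path remains; maximum flow = 19.
By max-flow min-cut, the minimum cut capacity equals the max flow.
In the residual graph, reachable from Res: {Res, P1, J2, J7, TankB}.
Min-cut edges: Res→Out (10), J7→Out (9); capacity 10 + 9 = 19.

19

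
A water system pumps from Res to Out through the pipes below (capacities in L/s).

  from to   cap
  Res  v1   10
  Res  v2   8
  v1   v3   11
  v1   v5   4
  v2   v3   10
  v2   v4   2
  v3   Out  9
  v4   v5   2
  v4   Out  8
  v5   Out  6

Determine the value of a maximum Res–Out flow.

15

Augment Res→v1→v3→Out: bottleneck 9, flow now 9.
Augment Res→v1→v5→Out: bottleneck 1, flow now 10.
Augment Res→v2→v4→Out: bottleneck 2, flow now 12.
Augment Res→v2→v3→v1→v5→Out: bottleneck 3, flow now 15. (uses reverse residual edge)
No augmenting path remains; maximum flow = 15.
In the residual graph, reachable from Res: {Res, v1, v2, v3}.
Min-cut edges: v1→v5 (4), v2→v4 (2), v3→Out (9); capacity 4 + 2 + 9 = 15.
This cut is saturated, so no flow can exceed 15.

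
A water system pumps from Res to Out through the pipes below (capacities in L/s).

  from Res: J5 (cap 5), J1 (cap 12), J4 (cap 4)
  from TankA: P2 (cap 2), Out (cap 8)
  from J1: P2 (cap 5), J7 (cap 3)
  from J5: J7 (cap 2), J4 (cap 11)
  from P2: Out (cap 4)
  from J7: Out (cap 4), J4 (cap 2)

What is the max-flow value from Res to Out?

Augment Res→J1→P2→Out: bottleneck 4, flow now 4.
Augment Res→J1→J7→Out: bottleneck 3, flow now 7.
Augment Res→J5→J7→Out: bottleneck 1, flow now 8.
No augmenting path remains; maximum flow = 8.
In the residual graph, reachable from Res: {Res, J1, J5, P2, J7, J4}.
Min-cut edges: P2→Out (4), J7→Out (4); capacity 4 + 4 = 8.
This cut is saturated, so no flow can exceed 8.

8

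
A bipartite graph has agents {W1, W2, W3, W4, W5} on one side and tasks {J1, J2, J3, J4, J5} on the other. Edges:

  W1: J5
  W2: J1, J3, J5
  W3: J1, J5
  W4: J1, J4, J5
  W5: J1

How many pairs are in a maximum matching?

4

Unit-capacity flow: source→left, listed edges, right→sink; max matching = max flow.
Augmenting path W1→J5 (+1); matched 1.
Augmenting path W2→J1 (+1); matched 2.
Augmenting path W4→J4 (+1); matched 3.
Augmenting path W3→J1→W2→J3 (+1); matched 4.
No augmenting path remains; maximum matching = 4.
König certificate: {W2, W4, J1, J5} is a vertex cover of size 4 (every listed pair touches it), so no matching can be larger.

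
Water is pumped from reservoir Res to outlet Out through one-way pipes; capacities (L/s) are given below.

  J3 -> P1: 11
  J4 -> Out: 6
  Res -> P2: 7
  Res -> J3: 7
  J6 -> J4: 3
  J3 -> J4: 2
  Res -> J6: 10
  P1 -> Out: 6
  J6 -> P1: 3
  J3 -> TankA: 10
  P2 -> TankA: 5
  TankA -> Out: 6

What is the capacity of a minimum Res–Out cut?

Augment Res→J3→P1→Out: bottleneck 6, flow now 6.
Augment Res→J3→J4→Out: bottleneck 1, flow now 7.
Augment Res→J6→J4→Out: bottleneck 3, flow now 10.
Augment Res→P2→TankA→Out: bottleneck 5, flow now 15.
Augment Res→J6→P1→J3→J4→Out: bottleneck 1, flow now 16. (uses reverse residual edge)
Augment Res→J6→P1→J3→TankA→Out: bottleneck 1, flow now 17. (uses reverse residual edge)
No augmenting path remains; maximum flow = 17.
By max-flow min-cut, the minimum cut capacity equals the max flow.
In the residual graph, reachable from Res: {Res, J3, J6, P2, P1, TankA}.
Min-cut edges: J3→J4 (2), J6→J4 (3), P1→Out (6), TankA→Out (6); capacity 2 + 3 + 6 + 6 = 17.

17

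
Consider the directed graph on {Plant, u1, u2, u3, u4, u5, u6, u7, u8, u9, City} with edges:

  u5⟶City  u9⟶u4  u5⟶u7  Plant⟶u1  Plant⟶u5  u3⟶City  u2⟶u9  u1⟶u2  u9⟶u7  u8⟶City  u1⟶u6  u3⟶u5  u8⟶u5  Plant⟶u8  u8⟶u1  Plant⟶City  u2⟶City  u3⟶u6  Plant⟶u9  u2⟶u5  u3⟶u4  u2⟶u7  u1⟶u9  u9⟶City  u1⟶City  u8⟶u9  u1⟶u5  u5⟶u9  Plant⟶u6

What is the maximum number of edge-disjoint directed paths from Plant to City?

Assign every edge capacity 1; by Menger, the answer equals the max flow.
Path Plant→City (+1); total 1.
Path Plant→u1→City (+1); total 2.
Path Plant→u5→City (+1); total 3.
Path Plant→u8→City (+1); total 4.
Path Plant→u9→City (+1); total 5.
No residual Plant→City path; max flow = 5.
Certifying cut of size 5: {Plant→City, Plant→u1, Plant→u5, Plant→u8, Plant→u9}.

5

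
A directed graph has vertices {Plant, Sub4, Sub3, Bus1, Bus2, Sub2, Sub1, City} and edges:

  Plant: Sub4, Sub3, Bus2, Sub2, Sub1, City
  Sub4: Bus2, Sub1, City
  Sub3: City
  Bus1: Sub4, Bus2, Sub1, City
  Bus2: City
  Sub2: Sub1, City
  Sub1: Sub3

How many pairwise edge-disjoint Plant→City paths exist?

Assign every edge capacity 1; by Menger, the answer equals the max flow.
Path Plant→City (+1); total 1.
Path Plant→Sub4→City (+1); total 2.
Path Plant→Sub3→City (+1); total 3.
Path Plant→Bus2→City (+1); total 4.
Path Plant→Sub2→City (+1); total 5.
No residual Plant→City path; max flow = 5.
Certifying cut of size 5: {Plant→Bus2, Plant→City, Plant→Sub2, Plant→Sub4, Sub3→City}.

5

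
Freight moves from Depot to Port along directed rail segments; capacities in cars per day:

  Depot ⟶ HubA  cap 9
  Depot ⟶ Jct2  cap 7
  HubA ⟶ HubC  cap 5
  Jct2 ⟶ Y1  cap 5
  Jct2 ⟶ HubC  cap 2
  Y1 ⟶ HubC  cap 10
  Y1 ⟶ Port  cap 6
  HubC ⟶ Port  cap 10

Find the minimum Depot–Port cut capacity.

12

Augment Depot→HubA→HubC→Port: bottleneck 5, flow now 5.
Augment Depot→Jct2→Y1→Port: bottleneck 5, flow now 10.
Augment Depot→Jct2→HubC→Port: bottleneck 2, flow now 12.
No augmenting path remains; maximum flow = 12.
By max-flow min-cut, the minimum cut capacity equals the max flow.
In the residual graph, reachable from Depot: {Depot, HubA}.
Min-cut edges: Depot→Jct2 (7), HubA→HubC (5); capacity 7 + 5 = 12.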